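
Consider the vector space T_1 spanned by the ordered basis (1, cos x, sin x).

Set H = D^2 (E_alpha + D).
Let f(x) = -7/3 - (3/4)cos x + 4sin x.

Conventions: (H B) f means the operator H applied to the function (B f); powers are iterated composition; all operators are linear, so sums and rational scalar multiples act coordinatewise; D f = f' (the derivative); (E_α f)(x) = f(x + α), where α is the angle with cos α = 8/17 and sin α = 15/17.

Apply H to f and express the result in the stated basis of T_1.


the result is g(x) = -(122/17)cos x - (56/17)sin x

E_alpha f = -7/3 + (54/17)cos x + (173/68)sin x
D f = 4cos x + (3/4)sin x
(E_alpha + D) f = -7/3 + (122/17)cos x + (56/17)sin x
D (E_alpha + D) f = (56/17)cos x - (122/17)sin x
D D (E_alpha + D) f = -(122/17)cos x - (56/17)sin x


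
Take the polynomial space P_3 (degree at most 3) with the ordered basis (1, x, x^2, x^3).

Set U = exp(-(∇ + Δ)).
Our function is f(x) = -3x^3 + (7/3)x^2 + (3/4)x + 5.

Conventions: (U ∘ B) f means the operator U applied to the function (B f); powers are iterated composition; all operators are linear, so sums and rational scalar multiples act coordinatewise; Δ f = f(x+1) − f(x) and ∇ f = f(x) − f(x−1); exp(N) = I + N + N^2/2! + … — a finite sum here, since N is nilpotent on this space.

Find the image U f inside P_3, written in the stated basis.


order-1 term: 18x^2 - (28/3)x + 9/2
order-2 term: -36x + 28/3
order-3 term: 24
the series for exp(-(∇ + Δ)) f terminates at order 3
exp(-(∇ + Δ)) f = -3x^3 + (61/3)x^2 - (535/12)x + 257/6

g(x) = -3x^3 + (61/3)x^2 - (535/12)x + 257/6


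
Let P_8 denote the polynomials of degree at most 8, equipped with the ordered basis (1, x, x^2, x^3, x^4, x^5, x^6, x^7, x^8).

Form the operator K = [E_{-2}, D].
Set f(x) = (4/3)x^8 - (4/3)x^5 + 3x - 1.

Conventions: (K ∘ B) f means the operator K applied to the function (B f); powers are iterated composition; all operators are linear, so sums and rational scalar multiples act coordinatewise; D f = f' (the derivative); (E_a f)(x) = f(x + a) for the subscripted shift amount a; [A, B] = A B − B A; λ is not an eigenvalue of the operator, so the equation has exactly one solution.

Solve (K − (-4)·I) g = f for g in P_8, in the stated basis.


write g with unknown coordinates in the stated basis and equate coefficients in (K − (-4)·I) g = f
solving from the highest basis element down gives g = (1/3)x^8 - (1/3)x^5 + (3/4)x - 1/4
check: K g = 0
so K g − (-4)·g = (4/3)x^8 - (4/3)x^5 + 3x - 1 = f ✓

the image equals g(x) = (1/3)x^8 - (1/3)x^5 + (3/4)x - 1/4


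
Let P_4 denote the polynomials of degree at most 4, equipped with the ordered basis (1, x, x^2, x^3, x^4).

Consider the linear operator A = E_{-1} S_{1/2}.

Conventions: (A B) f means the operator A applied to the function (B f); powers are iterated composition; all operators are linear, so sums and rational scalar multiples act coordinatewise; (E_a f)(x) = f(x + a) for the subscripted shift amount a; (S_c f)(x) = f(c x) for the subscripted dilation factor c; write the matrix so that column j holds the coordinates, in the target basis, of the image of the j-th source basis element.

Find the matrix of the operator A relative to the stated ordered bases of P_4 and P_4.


the matrix is [[1, -1/2, 1/4, -1/8, 1/16]; [0, 1/2, -1/2, 3/8, -1/4]; [0, 0, 1/4, -3/8, 3/8]; [0, 0, 0, 1/8, -1/4]; [0, 0, 0, 0, 1/16]] (rows listed top to bottom)

image of 1: 1
image of x: (1/2)x - 1/2
image of x^2: (1/4)x^2 - (1/2)x + 1/4
image of x^3: (1/8)x^3 - (3/8)x^2 + (3/8)x - 1/8
image of x^4: (1/16)x^4 - (1/4)x^3 + (3/8)x^2 - (1/4)x + 1/16
each image's coordinates form column j of the matrix


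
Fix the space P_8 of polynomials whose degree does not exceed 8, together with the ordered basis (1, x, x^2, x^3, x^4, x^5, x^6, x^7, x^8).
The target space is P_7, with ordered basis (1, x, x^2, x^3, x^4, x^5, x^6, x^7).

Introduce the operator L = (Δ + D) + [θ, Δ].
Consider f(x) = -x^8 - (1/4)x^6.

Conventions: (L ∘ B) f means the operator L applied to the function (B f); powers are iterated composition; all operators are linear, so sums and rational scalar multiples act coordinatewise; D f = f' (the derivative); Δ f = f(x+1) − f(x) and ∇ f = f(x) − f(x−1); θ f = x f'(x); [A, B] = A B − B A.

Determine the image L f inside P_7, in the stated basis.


g(x) = -8x^7 + 28x^6 + (221/2)x^5 + (855/4)x^4 + 234x^3 + (605/4)x^2 + 54x + 33/4

Δ f = -8x^7 - 28x^6 - (115/2)x^5 - (295/4)x^4 - 61x^3 - (127/4)x^2 - (19/2)x - 5/4
D f = -8x^7 - (3/2)x^5
(Δ + D) f = -16x^7 - 28x^6 - 59x^5 - (295/4)x^4 - 61x^3 - (127/4)x^2 - (19/2)x - 5/4
Δ f = -8x^7 - 28x^6 - (115/2)x^5 - (295/4)x^4 - 61x^3 - (127/4)x^2 - (19/2)x - 5/4
θ Δ f = -56x^7 - 168x^6 - (575/2)x^5 - 295x^4 - 183x^3 - (127/2)x^2 - (19/2)x
θ f = -8x^8 - (3/2)x^6
Δ θ f = -64x^7 - 224x^6 - 457x^5 - (1165/2)x^4 - 478x^3 - (493/2)x^2 - 73x - 19/2
[θ, Δ] f = 8x^7 + 56x^6 + (339/2)x^5 + (575/2)x^4 + 295x^3 + 183x^2 + (127/2)x + 19/2
((Δ + D) + [θ, Δ]) f = -8x^7 + 28x^6 + (221/2)x^5 + (855/4)x^4 + 234x^3 + (605/4)x^2 + 54x + 33/4


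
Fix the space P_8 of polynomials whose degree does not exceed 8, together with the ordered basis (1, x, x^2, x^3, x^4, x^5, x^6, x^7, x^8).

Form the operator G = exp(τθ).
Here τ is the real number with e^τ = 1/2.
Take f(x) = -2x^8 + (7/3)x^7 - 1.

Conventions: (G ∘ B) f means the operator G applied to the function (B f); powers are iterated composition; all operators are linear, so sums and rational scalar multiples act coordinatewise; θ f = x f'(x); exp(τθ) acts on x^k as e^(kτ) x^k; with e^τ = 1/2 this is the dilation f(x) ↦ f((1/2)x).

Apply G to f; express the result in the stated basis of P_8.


the result is g(x) = -(1/128)x^8 + (7/384)x^7 - 1

exp(τθ) x^k = e^(kτ) x^k; with e^τ = 1/2 this sends x^k to (1/2)^k x^k
x^7 ↦ 1/128 x^7
x^8 ↦ 1/256 x^8
applying this coordinatewise to f: exp(τθ) f = -(1/128)x^8 + (7/384)x^7 - 1


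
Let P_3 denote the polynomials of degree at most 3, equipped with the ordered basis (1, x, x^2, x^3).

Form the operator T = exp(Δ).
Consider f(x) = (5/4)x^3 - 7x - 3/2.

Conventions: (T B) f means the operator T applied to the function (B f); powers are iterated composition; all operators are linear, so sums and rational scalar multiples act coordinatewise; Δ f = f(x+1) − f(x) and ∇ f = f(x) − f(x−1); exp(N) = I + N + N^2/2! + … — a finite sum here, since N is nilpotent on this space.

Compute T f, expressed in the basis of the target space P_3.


the image equals g(x) = (5/4)x^3 + (15/4)x^2 + (1/2)x - 9/4

order-1 term: (15/4)x^2 + (15/4)x - 23/4
order-2 term: (15/4)x + 15/4
order-3 term: 5/4
the series for exp(Δ) f terminates at order 3
exp(Δ) f = (5/4)x^3 + (15/4)x^2 + (1/2)x - 9/4


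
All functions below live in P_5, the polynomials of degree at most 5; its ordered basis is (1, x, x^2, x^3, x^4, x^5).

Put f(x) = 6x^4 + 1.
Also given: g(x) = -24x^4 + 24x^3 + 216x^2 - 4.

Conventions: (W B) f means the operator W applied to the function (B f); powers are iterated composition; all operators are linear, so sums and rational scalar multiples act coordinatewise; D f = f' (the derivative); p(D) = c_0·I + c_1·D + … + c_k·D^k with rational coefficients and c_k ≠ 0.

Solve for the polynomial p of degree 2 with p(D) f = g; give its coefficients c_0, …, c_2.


D^0 f = 6x^4 + 1
D^1 f = 24x^3
D^2 f = 72x^2
matching coefficients of g against c_0 f + c_1 Df + … from the top degree down determines the c_i
solution: c_0 = -4, c_1 = 1, c_2 = 3

c_0 = -4, c_1 = 1, c_2 = 3


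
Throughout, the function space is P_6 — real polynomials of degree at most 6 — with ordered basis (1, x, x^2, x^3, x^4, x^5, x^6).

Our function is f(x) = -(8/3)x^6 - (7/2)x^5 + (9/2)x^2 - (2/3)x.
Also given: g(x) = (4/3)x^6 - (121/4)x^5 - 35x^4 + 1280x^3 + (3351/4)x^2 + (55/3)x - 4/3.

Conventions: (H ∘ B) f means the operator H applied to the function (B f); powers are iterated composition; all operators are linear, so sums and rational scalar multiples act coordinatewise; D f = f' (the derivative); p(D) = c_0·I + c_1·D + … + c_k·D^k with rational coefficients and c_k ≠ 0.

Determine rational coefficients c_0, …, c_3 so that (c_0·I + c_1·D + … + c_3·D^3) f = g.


D^0 f = -(8/3)x^6 - (7/2)x^5 + (9/2)x^2 - (2/3)x
D^1 f = -16x^5 - (35/2)x^4 + 9x - 2/3
D^2 f = -80x^4 - 70x^3 + 9
D^3 f = -320x^3 - 210x^2
matching coefficients of g against c_0 f + c_1 Df + … from the top degree down determines the c_i
solution: c_0 = -1/2, c_1 = 2, c_2 = 0, c_3 = -4

c_0 = -1/2, c_1 = 2, c_2 = 0, c_3 = -4


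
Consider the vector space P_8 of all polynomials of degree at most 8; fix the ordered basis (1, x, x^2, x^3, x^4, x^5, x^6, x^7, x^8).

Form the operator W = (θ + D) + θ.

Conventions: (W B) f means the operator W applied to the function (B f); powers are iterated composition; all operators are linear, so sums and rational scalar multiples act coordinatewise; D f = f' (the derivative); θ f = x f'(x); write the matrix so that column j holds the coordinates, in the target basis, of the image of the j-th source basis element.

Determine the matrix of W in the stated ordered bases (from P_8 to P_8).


the matrix is [[0, 1, 0, 0, 0, 0, 0, 0, 0]; [0, 2, 2, 0, 0, 0, 0, 0, 0]; [0, 0, 4, 3, 0, 0, 0, 0, 0]; [0, 0, 0, 6, 4, 0, 0, 0, 0]; [0, 0, 0, 0, 8, 5, 0, 0, 0]; [0, 0, 0, 0, 0, 10, 6, 0, 0]; [0, 0, 0, 0, 0, 0, 12, 7, 0]; [0, 0, 0, 0, 0, 0, 0, 14, 8]; [0, 0, 0, 0, 0, 0, 0, 0, 16]] (rows listed top to bottom)

image of 1: 0
image of x: 2x + 1
image of x^2: 4x^2 + 2x
image of x^3: 6x^3 + 3x^2
image of x^4: 8x^4 + 4x^3
image of x^5: 10x^5 + 5x^4
image of x^6: 12x^6 + 6x^5
image of x^7: 14x^7 + 7x^6
image of x^8: 16x^8 + 8x^7
each image's coordinates form column j of the matrix


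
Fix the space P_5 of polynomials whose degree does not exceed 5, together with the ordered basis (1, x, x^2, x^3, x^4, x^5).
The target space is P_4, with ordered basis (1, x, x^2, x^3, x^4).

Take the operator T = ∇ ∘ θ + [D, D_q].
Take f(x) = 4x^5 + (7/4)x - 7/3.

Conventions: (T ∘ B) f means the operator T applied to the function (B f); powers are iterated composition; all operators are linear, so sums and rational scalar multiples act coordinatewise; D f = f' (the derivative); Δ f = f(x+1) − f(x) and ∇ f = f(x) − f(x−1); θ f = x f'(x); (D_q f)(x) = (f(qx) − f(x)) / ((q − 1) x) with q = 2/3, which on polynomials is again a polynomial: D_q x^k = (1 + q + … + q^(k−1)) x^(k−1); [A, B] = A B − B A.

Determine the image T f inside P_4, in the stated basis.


g(x) = 100x^4 - (16724/81)x^3 + 200x^2 - 100x + 87/4

θ f = 20x^5 + (7/4)x
∇ θ f = 100x^4 - 200x^3 + 200x^2 - 100x + 87/4
D_q f = (844/81)x^4 + 7/4
D D_q f = (3376/81)x^3
D f = 20x^4 + 7/4
D_q D f = (1300/27)x^3
[D, D_q] f = -(524/81)x^3
(∇ ∘ θ + [D, D_q]) f = 100x^4 - (16724/81)x^3 + 200x^2 - 100x + 87/4


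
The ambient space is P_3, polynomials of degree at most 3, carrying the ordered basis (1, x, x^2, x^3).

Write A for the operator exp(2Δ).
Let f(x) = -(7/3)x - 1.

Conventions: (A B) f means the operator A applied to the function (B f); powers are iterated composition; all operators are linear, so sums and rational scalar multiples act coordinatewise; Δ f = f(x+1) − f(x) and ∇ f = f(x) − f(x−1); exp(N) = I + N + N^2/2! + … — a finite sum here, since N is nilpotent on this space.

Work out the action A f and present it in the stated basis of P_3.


order-1 term: -14/3
the series for exp(2Δ) f terminates at order 1
exp(2Δ) f = -(7/3)x - 17/3

the result is g(x) = -(7/3)x - 17/3


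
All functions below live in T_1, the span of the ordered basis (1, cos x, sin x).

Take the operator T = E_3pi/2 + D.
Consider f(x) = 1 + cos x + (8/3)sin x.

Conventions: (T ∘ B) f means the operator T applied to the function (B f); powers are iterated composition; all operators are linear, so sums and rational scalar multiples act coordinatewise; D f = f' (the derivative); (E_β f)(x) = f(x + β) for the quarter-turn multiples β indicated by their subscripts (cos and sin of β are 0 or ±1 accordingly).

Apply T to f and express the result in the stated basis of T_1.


E_3pi/2 f = 1 - (8/3)cos x + sin x
D f = (8/3)cos x - sin x
(E_3pi/2 + D) f = 1

the result is g(x) = 1


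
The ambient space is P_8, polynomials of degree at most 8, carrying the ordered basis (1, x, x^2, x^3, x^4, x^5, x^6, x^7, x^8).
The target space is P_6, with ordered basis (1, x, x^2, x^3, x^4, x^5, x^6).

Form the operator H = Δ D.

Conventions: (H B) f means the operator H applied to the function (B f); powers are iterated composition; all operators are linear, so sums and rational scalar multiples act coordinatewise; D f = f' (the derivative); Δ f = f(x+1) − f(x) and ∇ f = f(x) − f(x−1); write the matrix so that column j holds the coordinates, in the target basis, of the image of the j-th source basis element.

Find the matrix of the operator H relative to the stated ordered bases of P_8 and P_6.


image of 1: 0
image of x: 0
image of x^2: 2
image of x^3: 6x + 3
image of x^4: 12x^2 + 12x + 4
image of x^5: 20x^3 + 30x^2 + 20x + 5
image of x^6: 30x^4 + 60x^3 + 60x^2 + 30x + 6
image of x^7: 42x^5 + 105x^4 + 140x^3 + 105x^2 + 42x + 7
image of x^8: 56x^6 + 168x^5 + 280x^4 + 280x^3 + 168x^2 + 56x + 8
each image's coordinates form column j of the matrix

the matrix is [[0, 0, 2, 3, 4, 5, 6, 7, 8]; [0, 0, 0, 6, 12, 20, 30, 42, 56]; [0, 0, 0, 0, 12, 30, 60, 105, 168]; [0, 0, 0, 0, 0, 20, 60, 140, 280]; [0, 0, 0, 0, 0, 0, 30, 105, 280]; [0, 0, 0, 0, 0, 0, 0, 42, 168]; [0, 0, 0, 0, 0, 0, 0, 0, 56]] (rows listed top to bottom)


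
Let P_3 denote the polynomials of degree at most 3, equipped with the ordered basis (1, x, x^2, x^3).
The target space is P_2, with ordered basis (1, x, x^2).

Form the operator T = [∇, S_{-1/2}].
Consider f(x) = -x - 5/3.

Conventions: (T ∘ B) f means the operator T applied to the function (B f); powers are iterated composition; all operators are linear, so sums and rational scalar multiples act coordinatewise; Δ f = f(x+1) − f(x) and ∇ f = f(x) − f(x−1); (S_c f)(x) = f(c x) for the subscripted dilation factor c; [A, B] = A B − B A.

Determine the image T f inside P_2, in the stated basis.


S_{-1/2} f = (1/2)x - 5/3
∇ S_{-1/2} f = 1/2
∇ f = -1
S_{-1/2} ∇ f = -1
[∇, S_{-1/2}] f = 3/2

the result is g(x) = 3/2


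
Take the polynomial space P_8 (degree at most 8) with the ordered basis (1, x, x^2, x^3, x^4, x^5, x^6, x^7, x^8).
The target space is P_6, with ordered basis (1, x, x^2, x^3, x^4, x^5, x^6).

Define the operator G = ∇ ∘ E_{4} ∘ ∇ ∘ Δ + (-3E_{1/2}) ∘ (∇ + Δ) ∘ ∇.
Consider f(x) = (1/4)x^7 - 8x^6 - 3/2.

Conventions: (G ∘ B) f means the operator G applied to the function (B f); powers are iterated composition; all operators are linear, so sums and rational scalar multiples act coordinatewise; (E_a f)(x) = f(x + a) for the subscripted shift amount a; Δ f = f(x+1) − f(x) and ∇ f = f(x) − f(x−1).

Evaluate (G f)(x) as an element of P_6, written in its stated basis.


the image equals g(x) = -63x^5 + (2985/2)x^4 - (975/2)x^3 - (5085/2)x^2 - (425031/16)x - 68565/2

Δ f = (7/4)x^6 - (171/4)x^5 - (445/4)x^4 - (605/4)x^3 - (459/4)x^2 - (185/4)x - 31/4
∇ Δ f = (21/2)x^5 - 240x^4 + (35/2)x^3 - 240x^2 + (7/2)x - 16
E_{4} ∇ Δ f = (21/2)x^5 - 30x^4 - (4285/2)x^3 - 16350x^2 - (98153/2)x - 53410
∇ (E_{4} ∘ ∇) Δ f = (105/2)x^4 - 225x^3 - (12285/2)x^2 - 26445x - 69657/2
∇ f = (7/4)x^6 - (213/4)x^5 + (515/4)x^4 - (675/4)x^3 + (501/4)x^2 - (199/4)x + 33/4
∇ ∇ f = (21/2)x^5 - (585/2)x^4 + (2165/2)x^3 - (3675/2)x^2 + (3097/2)x - 1055/2
Δ ∇ f = (21/2)x^5 - 240x^4 + (35/2)x^3 - 240x^2 + (7/2)x - 16
(∇ + Δ) ∇ f = 21x^5 - (1065/2)x^4 + 1100x^3 - (4155/2)x^2 + 1552x - 1087/2
E_{1/2} (∇ + Δ) ∇ f = 21x^5 - 480x^4 + (175/2)x^3 - 1200x^2 + (637/16)x - 182
(-3E_{1/2}) (∇ + Δ) ∇ f = -63x^5 + 1440x^4 - (525/2)x^3 + 3600x^2 - (1911/16)x + 546
(∇ ∘ E_{4} ∘ ∇ ∘ Δ + (-3E_{1/2}) ∘ (∇ + Δ) ∘ ∇) f = -63x^5 + (2985/2)x^4 - (975/2)x^3 - (5085/2)x^2 - (425031/16)x - 68565/2


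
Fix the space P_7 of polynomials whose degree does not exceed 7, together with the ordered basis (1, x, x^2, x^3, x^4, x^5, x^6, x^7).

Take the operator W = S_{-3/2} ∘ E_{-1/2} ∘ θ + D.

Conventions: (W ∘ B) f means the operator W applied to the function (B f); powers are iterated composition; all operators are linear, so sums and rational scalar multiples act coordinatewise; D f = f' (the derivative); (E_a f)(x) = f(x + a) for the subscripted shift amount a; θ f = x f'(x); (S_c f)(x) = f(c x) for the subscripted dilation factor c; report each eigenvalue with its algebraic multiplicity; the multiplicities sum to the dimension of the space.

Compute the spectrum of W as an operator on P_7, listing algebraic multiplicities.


λ = -15309/128 (multiplicity 1), λ = -1215/32 (multiplicity 1), λ = -81/8 (multiplicity 1), λ = -3/2 (multiplicity 1), λ = 0 (multiplicity 1), λ = 9/2 (multiplicity 1), λ = 81/4 (multiplicity 1), λ = 2187/32 (multiplicity 1)

image of 1: 0
image of x: -(3/2)x + 1/2
image of x^2: (9/2)x^2 + 5x + 1/2
image of x^3: -(81/8)x^3 - (57/8)x^2 - (27/8)x - 3/8
image of x^4: (81/4)x^4 + 31x^3 + (27/2)x^2 + 3x + 1/4
image of x^5: -(1215/32)x^5 - (1865/32)x^4 - (675/16)x^3 - (225/16)x^2 - (75/32)x - 5/32
image of x^6: (2187/32)x^6 + (2283/16)x^5 + (3645/32)x^4 + (405/8)x^3 + (405/32)x^2 + (27/16)x + 3/32
image of x^7: -(15309/128)x^7 - (34825/128)x^6 - (35721/128)x^5 - (19845/128)x^4 - (6615/128)x^3 - (1323/128)x^2 - (147/128)x - 7/128
the matrix is upper triangular; its diagonal is (0, -3/2, 9/2, -81/8, 81/4, -1215/32, 2187/32, -15309/128)
for a triangular matrix the eigenvalues are the diagonal entries, with algebraic multiplicity their repetition count


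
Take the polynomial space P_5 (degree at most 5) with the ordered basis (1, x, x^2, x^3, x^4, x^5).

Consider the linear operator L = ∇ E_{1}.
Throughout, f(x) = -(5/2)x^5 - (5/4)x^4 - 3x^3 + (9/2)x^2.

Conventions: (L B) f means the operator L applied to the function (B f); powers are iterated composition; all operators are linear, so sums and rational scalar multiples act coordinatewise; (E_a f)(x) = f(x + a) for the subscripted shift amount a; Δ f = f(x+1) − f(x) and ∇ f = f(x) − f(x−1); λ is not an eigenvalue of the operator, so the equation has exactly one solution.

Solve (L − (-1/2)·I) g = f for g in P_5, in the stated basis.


write g with unknown coordinates in the stated basis and equate coefficients in (L − (-1/2)·I) g = f
solving from the highest basis element down gives g = -5x^5 + (95/2)x^4 - 286x^3 + 1255x^2 - 3634x + 5245
check: L g = -25x^4 + 140x^3 - 623x^2 + 1817x - 5245/2
so L g − (-1/2)·g = -(5/2)x^5 - (5/4)x^4 - 3x^3 + (9/2)x^2 = f ✓

the result is g(x) = -5x^5 + (95/2)x^4 - 286x^3 + 1255x^2 - 3634x + 5245


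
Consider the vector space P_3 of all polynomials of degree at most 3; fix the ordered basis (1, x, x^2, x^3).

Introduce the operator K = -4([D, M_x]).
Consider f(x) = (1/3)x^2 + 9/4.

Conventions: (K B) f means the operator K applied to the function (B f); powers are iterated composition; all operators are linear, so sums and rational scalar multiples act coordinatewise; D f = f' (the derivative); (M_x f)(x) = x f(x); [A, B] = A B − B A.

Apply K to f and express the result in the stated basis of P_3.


M_x f = (1/3)x^3 + (9/4)x
D M_x f = x^2 + 9/4
D f = (2/3)x
M_x D f = (2/3)x^2
[D, M_x] f = (1/3)x^2 + 9/4
(-4([D, M_x])) f = -(4/3)x^2 - 9

g(x) = -(4/3)x^2 - 9


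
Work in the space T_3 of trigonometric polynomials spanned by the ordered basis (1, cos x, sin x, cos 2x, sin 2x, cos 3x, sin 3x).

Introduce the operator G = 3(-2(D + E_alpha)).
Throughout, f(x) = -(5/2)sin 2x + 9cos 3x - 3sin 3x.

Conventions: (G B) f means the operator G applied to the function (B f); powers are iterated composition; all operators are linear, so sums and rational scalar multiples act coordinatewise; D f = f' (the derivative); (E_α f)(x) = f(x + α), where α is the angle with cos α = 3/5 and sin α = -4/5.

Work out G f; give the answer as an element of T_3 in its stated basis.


the result is g(x) = (78/5)cos 2x - (21/5)sin 2x + (12276/125)cos 3x + (15768/125)sin 3x

D f = -5cos 2x - 9cos 3x - 27sin 3x
E_alpha f = (12/5)cos 2x + (7/10)sin 2x - (921/125)cos 3x + (747/125)sin 3x
(D + E_alpha) f = -(13/5)cos 2x + (7/10)sin 2x - (2046/125)cos 3x - (2628/125)sin 3x
(-2(D + E_alpha)) f = (26/5)cos 2x - (7/5)sin 2x + (4092/125)cos 3x + (5256/125)sin 3x
(3(-2(D + E_alpha))) f = (78/5)cos 2x - (21/5)sin 2x + (12276/125)cos 3x + (15768/125)sin 3x


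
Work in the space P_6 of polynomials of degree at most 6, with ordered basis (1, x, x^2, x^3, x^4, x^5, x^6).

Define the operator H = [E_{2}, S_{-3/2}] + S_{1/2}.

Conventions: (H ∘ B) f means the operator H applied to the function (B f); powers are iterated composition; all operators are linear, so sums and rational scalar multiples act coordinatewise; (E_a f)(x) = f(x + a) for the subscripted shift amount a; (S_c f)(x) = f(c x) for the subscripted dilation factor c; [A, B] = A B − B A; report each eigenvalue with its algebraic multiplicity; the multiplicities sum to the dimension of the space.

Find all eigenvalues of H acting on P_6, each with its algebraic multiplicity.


λ = 1/64 (multiplicity 1), λ = 1/32 (multiplicity 1), λ = 1/16 (multiplicity 1), λ = 1/8 (multiplicity 1), λ = 1/4 (multiplicity 1), λ = 1/2 (multiplicity 1), λ = 1 (multiplicity 1)

image of 1: 1
image of x: (1/2)x - 5
image of x^2: (1/4)x^2 + 15x + 5
image of x^3: (1/8)x^3 - (135/4)x^2 - (45/2)x - 35
image of x^4: (1/16)x^4 + (135/2)x^3 + (135/2)x^2 + 210x + 65
image of x^5: (1/32)x^5 - (2025/16)x^4 - (675/4)x^3 - (1575/2)x^2 - (975/2)x - 275
image of x^6: (1/64)x^6 + (3645/16)x^5 + (6075/16)x^4 + (4725/2)x^3 + (8775/4)x^2 + 2475x + 665
the matrix is upper triangular; its diagonal is (1, 1/2, 1/4, 1/8, 1/16, 1/32, 1/64)
for a triangular matrix the eigenvalues are the diagonal entries, with algebraic multiplicity their repetition count


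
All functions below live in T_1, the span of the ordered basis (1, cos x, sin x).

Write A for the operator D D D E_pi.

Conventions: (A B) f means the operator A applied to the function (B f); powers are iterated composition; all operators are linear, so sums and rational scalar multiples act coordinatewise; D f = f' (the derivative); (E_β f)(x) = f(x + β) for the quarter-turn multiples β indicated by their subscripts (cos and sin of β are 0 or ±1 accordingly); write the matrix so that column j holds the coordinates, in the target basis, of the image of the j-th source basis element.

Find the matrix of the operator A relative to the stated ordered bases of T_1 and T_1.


the matrix is [[0, 0, 0]; [0, 0, 1]; [0, -1, 0]] (rows listed top to bottom)

image of 1: 0
image of cos x: -sin x
image of sin x: cos x
each image's coordinates form column j of the matrix


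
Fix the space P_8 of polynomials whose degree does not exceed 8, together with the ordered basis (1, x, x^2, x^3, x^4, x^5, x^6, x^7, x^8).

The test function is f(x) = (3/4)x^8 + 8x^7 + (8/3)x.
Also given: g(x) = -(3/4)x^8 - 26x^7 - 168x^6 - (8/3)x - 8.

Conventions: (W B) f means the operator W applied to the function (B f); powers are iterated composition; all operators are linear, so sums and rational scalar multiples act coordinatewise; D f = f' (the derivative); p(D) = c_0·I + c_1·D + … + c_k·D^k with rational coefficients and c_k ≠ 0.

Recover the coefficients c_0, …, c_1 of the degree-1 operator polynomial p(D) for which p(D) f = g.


p(D) = -I − 3·D, i.e. c_0 = -1, c_1 = -3

D^0 f = (3/4)x^8 + 8x^7 + (8/3)x
D^1 f = 6x^7 + 56x^6 + 8/3
matching coefficients of g against c_0 f + c_1 Df + … from the top degree down determines the c_i
solution: c_0 = -1, c_1 = -3


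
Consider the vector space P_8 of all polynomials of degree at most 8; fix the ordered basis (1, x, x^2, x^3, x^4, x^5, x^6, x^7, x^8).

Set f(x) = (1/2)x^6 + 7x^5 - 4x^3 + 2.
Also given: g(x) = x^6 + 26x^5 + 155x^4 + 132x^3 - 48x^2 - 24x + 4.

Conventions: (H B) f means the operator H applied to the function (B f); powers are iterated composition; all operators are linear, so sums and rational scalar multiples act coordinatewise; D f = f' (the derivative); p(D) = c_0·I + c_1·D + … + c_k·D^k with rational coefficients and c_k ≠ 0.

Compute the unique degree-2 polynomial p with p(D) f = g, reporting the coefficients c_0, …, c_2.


p(D) = 2·I + 4·D + D^2, i.e. c_0 = 2, c_1 = 4, c_2 = 1

D^0 f = (1/2)x^6 + 7x^5 - 4x^3 + 2
D^1 f = 3x^5 + 35x^4 - 12x^2
D^2 f = 15x^4 + 140x^3 - 24x
matching coefficients of g against c_0 f + c_1 Df + … from the top degree down determines the c_i
solution: c_0 = 2, c_1 = 4, c_2 = 1


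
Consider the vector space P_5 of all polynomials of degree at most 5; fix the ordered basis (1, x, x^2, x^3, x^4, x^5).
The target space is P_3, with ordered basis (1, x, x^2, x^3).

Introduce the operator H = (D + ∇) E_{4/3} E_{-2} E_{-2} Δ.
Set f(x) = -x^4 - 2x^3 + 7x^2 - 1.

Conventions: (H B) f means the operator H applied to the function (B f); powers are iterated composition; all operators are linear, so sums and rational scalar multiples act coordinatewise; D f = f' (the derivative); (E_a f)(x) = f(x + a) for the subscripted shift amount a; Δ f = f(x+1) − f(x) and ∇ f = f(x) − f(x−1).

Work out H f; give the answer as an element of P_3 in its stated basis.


Δ f = -4x^3 - 12x^2 + 4x + 4
E_{-2} Δ f = -4x^3 + 12x^2 + 4x - 20
E_{-2} E_{-2} Δ f = -4x^3 + 36x^2 - 92x + 52
E_{4/3} E_{-2} E_{-2} Δ f = -4x^3 + 20x^2 - (52/3)x - 436/27
D (E_{4/3} E_{-2} E_{-2}) Δ f = -12x^2 + 40x - 52/3
∇ (E_{4/3} E_{-2} E_{-2}) Δ f = -12x^2 + 52x - 124/3
(D + ∇) (E_{4/3} E_{-2} E_{-2}) Δ f = -24x^2 + 92x - 176/3

the image equals g(x) = -24x^2 + 92x - 176/3


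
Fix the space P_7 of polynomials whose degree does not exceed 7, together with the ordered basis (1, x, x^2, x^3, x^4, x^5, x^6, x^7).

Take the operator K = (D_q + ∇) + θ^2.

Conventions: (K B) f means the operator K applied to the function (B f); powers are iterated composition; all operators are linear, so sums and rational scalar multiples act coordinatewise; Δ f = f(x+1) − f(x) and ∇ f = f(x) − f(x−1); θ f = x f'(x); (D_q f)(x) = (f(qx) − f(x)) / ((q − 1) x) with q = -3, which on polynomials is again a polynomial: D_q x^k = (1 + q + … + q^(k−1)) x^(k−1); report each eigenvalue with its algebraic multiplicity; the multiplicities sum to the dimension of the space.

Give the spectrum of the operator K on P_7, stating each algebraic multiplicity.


λ = 0 (multiplicity 1), λ = 1 (multiplicity 1), λ = 4 (multiplicity 1), λ = 9 (multiplicity 1), λ = 16 (multiplicity 1), λ = 25 (multiplicity 1), λ = 36 (multiplicity 1), λ = 49 (multiplicity 1)

image of 1: 0
image of x: x + 2
image of x^2: 4x^2 - 1
image of x^3: 9x^3 + 10x^2 - 3x + 1
image of x^4: 16x^4 - 16x^3 - 6x^2 + 4x - 1
image of x^5: 25x^5 + 66x^4 - 10x^3 + 10x^2 - 5x + 1
image of x^6: 36x^6 - 176x^5 - 15x^4 + 20x^3 - 15x^2 + 6x - 1
image of x^7: 49x^7 + 554x^6 - 21x^5 + 35x^4 - 35x^3 + 21x^2 - 7x + 1
the matrix is upper triangular; its diagonal is (0, 1, 4, 9, 16, 25, 36, 49)
for a triangular matrix the eigenvalues are the diagonal entries, with algebraic multiplicity their repetition count


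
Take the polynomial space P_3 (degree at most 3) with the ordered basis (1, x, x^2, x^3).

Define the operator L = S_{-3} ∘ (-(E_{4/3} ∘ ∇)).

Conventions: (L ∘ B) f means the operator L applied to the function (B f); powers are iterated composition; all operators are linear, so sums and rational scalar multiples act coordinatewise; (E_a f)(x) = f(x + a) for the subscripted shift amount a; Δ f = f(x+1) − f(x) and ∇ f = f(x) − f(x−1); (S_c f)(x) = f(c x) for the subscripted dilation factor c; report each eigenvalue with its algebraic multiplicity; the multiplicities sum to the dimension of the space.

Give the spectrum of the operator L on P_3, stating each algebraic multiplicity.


λ = 0 (multiplicity 4)

image of 1: 0
image of x: -1
image of x^2: 6x - 5/3
image of x^3: -27x^2 + 15x - 7/3
the matrix is upper triangular; its diagonal is (0, 0, 0, 0)
for a triangular matrix the eigenvalues are the diagonal entries, with algebraic multiplicity their repetition count


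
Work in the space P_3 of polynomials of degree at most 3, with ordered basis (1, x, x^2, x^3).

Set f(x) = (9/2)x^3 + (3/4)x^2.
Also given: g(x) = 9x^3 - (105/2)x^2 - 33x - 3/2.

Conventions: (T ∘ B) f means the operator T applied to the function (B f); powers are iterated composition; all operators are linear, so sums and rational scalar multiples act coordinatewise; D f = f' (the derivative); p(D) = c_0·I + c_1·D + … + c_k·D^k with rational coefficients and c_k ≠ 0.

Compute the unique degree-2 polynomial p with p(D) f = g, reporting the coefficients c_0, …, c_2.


c_0 = 2, c_1 = -4, c_2 = -1

D^0 f = (9/2)x^3 + (3/4)x^2
D^1 f = (27/2)x^2 + (3/2)x
D^2 f = 27x + 3/2
matching coefficients of g against c_0 f + c_1 Df + … from the top degree down determines the c_i
solution: c_0 = 2, c_1 = -4, c_2 = -1


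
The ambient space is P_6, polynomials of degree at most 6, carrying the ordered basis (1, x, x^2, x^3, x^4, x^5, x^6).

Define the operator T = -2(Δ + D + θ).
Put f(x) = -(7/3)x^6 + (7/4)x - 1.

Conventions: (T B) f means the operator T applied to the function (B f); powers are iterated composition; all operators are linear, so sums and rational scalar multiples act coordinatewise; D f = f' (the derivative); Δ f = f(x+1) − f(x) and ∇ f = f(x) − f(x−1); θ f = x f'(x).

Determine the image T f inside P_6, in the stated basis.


Δ f = -14x^5 - 35x^4 - (140/3)x^3 - 35x^2 - 14x - 7/12
D f = -14x^5 + 7/4
θ f = -14x^6 + (7/4)x
(Δ + D + θ) f = -14x^6 - 28x^5 - 35x^4 - (140/3)x^3 - 35x^2 - (49/4)x + 7/6
(-2(Δ + D + θ)) f = 28x^6 + 56x^5 + 70x^4 + (280/3)x^3 + 70x^2 + (49/2)x - 7/3

the result is g(x) = 28x^6 + 56x^5 + 70x^4 + (280/3)x^3 + 70x^2 + (49/2)x - 7/3


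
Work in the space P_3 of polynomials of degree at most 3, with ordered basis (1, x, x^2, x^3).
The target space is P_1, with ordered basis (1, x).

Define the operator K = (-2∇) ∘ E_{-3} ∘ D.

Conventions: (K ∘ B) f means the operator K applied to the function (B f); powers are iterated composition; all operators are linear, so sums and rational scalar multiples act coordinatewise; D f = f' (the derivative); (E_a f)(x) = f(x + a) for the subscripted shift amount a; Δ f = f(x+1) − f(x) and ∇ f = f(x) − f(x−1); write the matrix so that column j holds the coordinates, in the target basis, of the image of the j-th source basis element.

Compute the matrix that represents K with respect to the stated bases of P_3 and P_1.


image of 1: 0
image of x: 0
image of x^2: -4
image of x^3: -12x + 42
each image's coordinates form column j of the matrix

the matrix is [[0, 0, -4, 42]; [0, 0, 0, -12]] (rows listed top to bottom)


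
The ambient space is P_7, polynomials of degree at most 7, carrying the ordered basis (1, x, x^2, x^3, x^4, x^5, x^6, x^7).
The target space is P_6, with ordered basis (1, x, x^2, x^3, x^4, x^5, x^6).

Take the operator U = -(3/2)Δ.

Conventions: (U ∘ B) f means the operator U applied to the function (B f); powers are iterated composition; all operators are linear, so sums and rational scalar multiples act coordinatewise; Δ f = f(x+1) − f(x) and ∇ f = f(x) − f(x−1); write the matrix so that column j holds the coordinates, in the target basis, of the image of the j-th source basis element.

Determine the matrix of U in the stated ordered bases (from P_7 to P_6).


the matrix is [[0, -3/2, -3/2, -3/2, -3/2, -3/2, -3/2, -3/2]; [0, 0, -3, -9/2, -6, -15/2, -9, -21/2]; [0, 0, 0, -9/2, -9, -15, -45/2, -63/2]; [0, 0, 0, 0, -6, -15, -30, -105/2]; [0, 0, 0, 0, 0, -15/2, -45/2, -105/2]; [0, 0, 0, 0, 0, 0, -9, -63/2]; [0, 0, 0, 0, 0, 0, 0, -21/2]] (rows listed top to bottom)

image of 1: 0
image of x: -3/2
image of x^2: -3x - 3/2
image of x^3: -(9/2)x^2 - (9/2)x - 3/2
image of x^4: -6x^3 - 9x^2 - 6x - 3/2
image of x^5: -(15/2)x^4 - 15x^3 - 15x^2 - (15/2)x - 3/2
image of x^6: -9x^5 - (45/2)x^4 - 30x^3 - (45/2)x^2 - 9x - 3/2
image of x^7: -(21/2)x^6 - (63/2)x^5 - (105/2)x^4 - (105/2)x^3 - (63/2)x^2 - (21/2)x - 3/2
each image's coordinates form column j of the matrix


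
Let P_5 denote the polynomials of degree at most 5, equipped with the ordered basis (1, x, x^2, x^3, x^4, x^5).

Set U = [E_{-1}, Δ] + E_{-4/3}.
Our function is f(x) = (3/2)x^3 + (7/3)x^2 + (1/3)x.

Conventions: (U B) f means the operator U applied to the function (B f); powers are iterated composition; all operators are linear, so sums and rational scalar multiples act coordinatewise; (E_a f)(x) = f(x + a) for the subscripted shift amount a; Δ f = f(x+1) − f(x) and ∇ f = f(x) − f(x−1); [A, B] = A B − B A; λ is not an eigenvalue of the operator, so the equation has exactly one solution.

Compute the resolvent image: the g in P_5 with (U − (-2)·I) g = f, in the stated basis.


g(x) = (1/2)x^3 + (13/9)x^2 + (41/81)x - 172/729

write g with unknown coordinates in the stated basis and equate coefficients in (U − (-2)·I) g = f
solving from the highest basis element down gives g = (1/2)x^3 + (13/9)x^2 + (41/81)x - 172/729
check: U g = (1/2)x^3 - (5/9)x^2 - (55/81)x + 344/729
so U g − (-2)·g = (3/2)x^3 + (7/3)x^2 + (1/3)x = f ✓


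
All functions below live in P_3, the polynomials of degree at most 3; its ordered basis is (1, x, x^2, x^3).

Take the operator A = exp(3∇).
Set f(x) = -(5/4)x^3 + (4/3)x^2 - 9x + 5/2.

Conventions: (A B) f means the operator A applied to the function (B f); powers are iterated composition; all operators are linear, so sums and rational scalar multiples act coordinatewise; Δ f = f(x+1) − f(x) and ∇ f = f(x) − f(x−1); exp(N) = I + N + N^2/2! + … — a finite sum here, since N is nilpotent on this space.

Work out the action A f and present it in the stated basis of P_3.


the result is g(x) = -(5/4)x^3 - (119/12)x^2 - (47/2)x - 81/4

order-1 term: -(45/4)x^2 + (77/4)x - 139/4
order-2 term: -(135/4)x + 183/4
order-3 term: -135/4
the series for exp(3∇) f terminates at order 3
exp(3∇) f = -(5/4)x^3 - (119/12)x^2 - (47/2)x - 81/4


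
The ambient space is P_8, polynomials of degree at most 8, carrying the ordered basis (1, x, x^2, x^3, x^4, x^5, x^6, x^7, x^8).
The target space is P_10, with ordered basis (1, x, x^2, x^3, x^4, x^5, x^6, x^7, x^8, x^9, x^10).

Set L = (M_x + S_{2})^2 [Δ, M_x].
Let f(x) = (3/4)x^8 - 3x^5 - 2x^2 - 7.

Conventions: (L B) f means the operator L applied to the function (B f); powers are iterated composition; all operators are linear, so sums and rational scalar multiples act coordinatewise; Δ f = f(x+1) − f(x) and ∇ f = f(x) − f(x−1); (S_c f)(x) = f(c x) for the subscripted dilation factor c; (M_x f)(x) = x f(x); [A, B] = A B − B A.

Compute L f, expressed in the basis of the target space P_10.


the result is g(x) = (3/4)x^10 + 582x^9 + 51477x^8 + 102375x^7 + (179595/2)x^6 + 41748x^5 + 9877x^4 + 623x^3 - (1061/4)x^2 - (343/4)x - 45/4

M_x f = (3/4)x^9 - 3x^6 - 2x^3 - 7x
Δ M_x f = (27/4)x^8 + 27x^7 + 63x^6 + (153/2)x^5 + (99/2)x^4 + 3x^3 - 24x^2 - (69/4)x - 45/4
Δ f = 6x^7 + 21x^6 + 42x^5 + (75/2)x^4 + 12x^3 - 9x^2 - 13x - 17/4
M_x Δ f = 6x^8 + 21x^7 + 42x^6 + (75/2)x^5 + 12x^4 - 9x^3 - 13x^2 - (17/4)x
[Δ, M_x] f = (3/4)x^8 + 6x^7 + 21x^6 + 39x^5 + (75/2)x^4 + 12x^3 - 11x^2 - 13x - 45/4
M_x [Δ, M_x] f = (3/4)x^9 + 6x^8 + 21x^7 + 39x^6 + (75/2)x^5 + 12x^4 - 11x^3 - 13x^2 - (45/4)x
S_{2} [Δ, M_x] f = 192x^8 + 768x^7 + 1344x^6 + 1248x^5 + 600x^4 + 96x^3 - 44x^2 - 26x - 45/4
(M_x + S_{2}) [Δ, M_x] f = (3/4)x^9 + 198x^8 + 789x^7 + 1383x^6 + (2571/2)x^5 + 612x^4 + 85x^3 - 57x^2 - (149/4)x - 45/4
M_x (M_x + S_{2}) [Δ, M_x] f = (3/4)x^10 + 198x^9 + 789x^8 + 1383x^7 + (2571/2)x^6 + 612x^5 + 85x^4 - 57x^3 - (149/4)x^2 - (45/4)x
S_{2} (M_x + S_{2}) [Δ, M_x] f = 384x^9 + 50688x^8 + 100992x^7 + 88512x^6 + 41136x^5 + 9792x^4 + 680x^3 - 228x^2 - (149/2)x - 45/4
(M_x + S_{2}) (M_x + S_{2}) [Δ, M_x] f = (3/4)x^10 + 582x^9 + 51477x^8 + 102375x^7 + (179595/2)x^6 + 41748x^5 + 9877x^4 + 623x^3 - (1061/4)x^2 - (343/4)x - 45/4


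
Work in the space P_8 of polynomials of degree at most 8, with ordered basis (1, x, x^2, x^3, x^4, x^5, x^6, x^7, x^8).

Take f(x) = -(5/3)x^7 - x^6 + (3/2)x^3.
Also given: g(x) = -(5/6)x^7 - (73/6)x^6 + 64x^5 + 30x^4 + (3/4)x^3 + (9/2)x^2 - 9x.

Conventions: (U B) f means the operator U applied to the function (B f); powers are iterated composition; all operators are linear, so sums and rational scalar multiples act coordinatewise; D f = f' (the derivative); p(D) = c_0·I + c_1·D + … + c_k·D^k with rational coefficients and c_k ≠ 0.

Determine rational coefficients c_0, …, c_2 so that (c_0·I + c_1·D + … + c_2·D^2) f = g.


D^0 f = -(5/3)x^7 - x^6 + (3/2)x^3
D^1 f = -(35/3)x^6 - 6x^5 + (9/2)x^2
D^2 f = -70x^5 - 30x^4 + 9x
matching coefficients of g against c_0 f + c_1 Df + … from the top degree down determines the c_i
solution: c_0 = 1/2, c_1 = 1, c_2 = -1

p(D) = (1/2)·I + D − D^2, i.e. c_0 = 1/2, c_1 = 1, c_2 = -1


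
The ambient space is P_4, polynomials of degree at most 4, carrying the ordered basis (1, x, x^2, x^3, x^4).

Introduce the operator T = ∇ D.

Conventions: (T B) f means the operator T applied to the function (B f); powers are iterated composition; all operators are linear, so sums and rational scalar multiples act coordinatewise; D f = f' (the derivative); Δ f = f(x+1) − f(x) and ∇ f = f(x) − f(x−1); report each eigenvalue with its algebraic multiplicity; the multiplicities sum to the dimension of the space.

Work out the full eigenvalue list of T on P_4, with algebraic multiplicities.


λ = 0 (multiplicity 5)

image of 1: 0
image of x: 0
image of x^2: 2
image of x^3: 6x - 3
image of x^4: 12x^2 - 12x + 4
the matrix is upper triangular; its diagonal is (0, 0, 0, 0, 0)
for a triangular matrix the eigenvalues are the diagonal entries, with algebraic multiplicity their repetition count


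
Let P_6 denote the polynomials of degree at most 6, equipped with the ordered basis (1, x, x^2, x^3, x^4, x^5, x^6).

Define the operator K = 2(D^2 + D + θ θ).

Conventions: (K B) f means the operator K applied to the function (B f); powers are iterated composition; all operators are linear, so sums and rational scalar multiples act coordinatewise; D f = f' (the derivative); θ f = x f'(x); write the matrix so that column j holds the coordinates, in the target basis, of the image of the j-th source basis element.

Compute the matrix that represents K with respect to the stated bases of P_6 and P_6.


the matrix is [[0, 2, 4, 0, 0, 0, 0]; [0, 2, 4, 12, 0, 0, 0]; [0, 0, 8, 6, 24, 0, 0]; [0, 0, 0, 18, 8, 40, 0]; [0, 0, 0, 0, 32, 10, 60]; [0, 0, 0, 0, 0, 50, 12]; [0, 0, 0, 0, 0, 0, 72]] (rows listed top to bottom)

image of 1: 0
image of x: 2x + 2
image of x^2: 8x^2 + 4x + 4
image of x^3: 18x^3 + 6x^2 + 12x
image of x^4: 32x^4 + 8x^3 + 24x^2
image of x^5: 50x^5 + 10x^4 + 40x^3
image of x^6: 72x^6 + 12x^5 + 60x^4
each image's coordinates form column j of the matrix


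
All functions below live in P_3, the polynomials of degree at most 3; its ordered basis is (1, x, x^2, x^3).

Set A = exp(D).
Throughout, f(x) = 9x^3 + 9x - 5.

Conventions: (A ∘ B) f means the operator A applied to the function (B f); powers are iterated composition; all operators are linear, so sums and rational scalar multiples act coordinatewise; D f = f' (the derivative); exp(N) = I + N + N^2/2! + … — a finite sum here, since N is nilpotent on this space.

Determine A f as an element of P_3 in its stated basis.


the image equals g(x) = 9x^3 + 27x^2 + 36x + 13

order-1 term: 27x^2 + 9
order-2 term: 27x
order-3 term: 9
the series for exp(D) f terminates at order 3
exp(D) f = 9x^3 + 27x^2 + 36x + 13


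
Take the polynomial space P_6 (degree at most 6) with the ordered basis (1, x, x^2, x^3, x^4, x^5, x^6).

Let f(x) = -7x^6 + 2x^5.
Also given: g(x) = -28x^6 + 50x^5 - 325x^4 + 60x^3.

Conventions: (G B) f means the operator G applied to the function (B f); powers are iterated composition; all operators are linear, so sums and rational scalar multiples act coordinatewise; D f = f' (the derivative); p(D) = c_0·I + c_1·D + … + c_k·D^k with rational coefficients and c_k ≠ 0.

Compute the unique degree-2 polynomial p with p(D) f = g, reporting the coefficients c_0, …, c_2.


D^0 f = -7x^6 + 2x^5
D^1 f = -42x^5 + 10x^4
D^2 f = -210x^4 + 40x^3
matching coefficients of g against c_0 f + c_1 Df + … from the top degree down determines the c_i
solution: c_0 = 4, c_1 = -1, c_2 = 3/2

p(D) = 4·I − D + (3/2)·D^2, i.e. c_0 = 4, c_1 = -1, c_2 = 3/2
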